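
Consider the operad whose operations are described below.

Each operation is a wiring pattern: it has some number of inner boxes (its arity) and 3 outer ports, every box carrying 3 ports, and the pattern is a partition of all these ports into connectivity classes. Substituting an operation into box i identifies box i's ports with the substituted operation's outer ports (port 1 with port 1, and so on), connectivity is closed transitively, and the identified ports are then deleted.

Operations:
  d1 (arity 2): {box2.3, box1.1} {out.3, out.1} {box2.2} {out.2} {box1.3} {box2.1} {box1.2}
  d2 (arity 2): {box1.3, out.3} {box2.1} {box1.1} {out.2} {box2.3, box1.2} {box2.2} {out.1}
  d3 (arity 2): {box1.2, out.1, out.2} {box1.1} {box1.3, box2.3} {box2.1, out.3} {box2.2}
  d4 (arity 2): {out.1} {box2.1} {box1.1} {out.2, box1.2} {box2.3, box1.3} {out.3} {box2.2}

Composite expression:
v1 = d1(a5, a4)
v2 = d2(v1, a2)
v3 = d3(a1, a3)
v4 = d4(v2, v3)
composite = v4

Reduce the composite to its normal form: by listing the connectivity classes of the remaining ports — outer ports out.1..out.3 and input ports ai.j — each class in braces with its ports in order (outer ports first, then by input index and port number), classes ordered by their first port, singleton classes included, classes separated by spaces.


Treat the ports identified at d4 as solder joints: merge, then drop.
through d1, on inputs (a5, a4): {out.1, out.3} {out.2} {a4.1} {a4.2} {a4.3, a5.1} {a5.2} {a5.3} (out.j = stage outer ports)
through d2, on inputs (a5, a4, a2): {out.1} {out.2} {out.3} {a2.1} {a2.2} {a2.3} {a4.1} {a4.2} {a4.3, a5.1} {a5.2} {a5.3} (out.j = stage outer ports)
through d3, on inputs (a1, a3): {out.1, out.2, a1.2} {out.3, a3.1} {a1.1} {a1.3, a3.3} {a3.2} (out.j = stage outer ports)
through d4, on inputs (a5, a4, a2, a1, a3): {out.1} {out.2} {out.3} {a1.1} {a1.2} {a1.3, a3.3} {a2.1} {a2.2} {a2.3} {a3.1} {a3.2} {a4.1} {a4.2} {a4.3, a5.1} {a5.2} {a5.3} (out.j = stage outer ports)

{out.1} {out.2} {out.3} {a1.1} {a1.2} {a1.3, a3.3} {a2.1} {a2.2} {a2.3} {a3.1} {a3.2} {a4.1} {a4.2} {a4.3, a5.1} {a5.2} {a5.3}


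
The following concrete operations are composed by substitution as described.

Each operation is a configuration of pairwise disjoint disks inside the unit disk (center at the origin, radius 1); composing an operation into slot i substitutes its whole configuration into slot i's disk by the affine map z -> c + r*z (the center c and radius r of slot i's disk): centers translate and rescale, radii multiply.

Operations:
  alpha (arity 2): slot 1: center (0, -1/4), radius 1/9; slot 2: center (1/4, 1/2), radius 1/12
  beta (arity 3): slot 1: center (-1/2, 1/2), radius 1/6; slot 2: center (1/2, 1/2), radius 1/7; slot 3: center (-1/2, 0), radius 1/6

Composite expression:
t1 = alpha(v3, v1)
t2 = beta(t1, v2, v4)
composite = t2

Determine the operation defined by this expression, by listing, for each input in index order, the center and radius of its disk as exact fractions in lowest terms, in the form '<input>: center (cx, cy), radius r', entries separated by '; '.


v1: center (-11/24, 7/12), radius 1/72; v2: center (1/2, 1/2), radius 1/7; v3: center (-1/2, 11/24), radius 1/54; v4: center (-1/2, 0), radius 1/6

Nesting under beta composes maps z -> c + r*z down each v-path.
input v3: composing its 2 substitution steps yields center (-1/2, 11/24), radius 1/54
input v1: composing its 2 substitution steps yields center (-11/24, 7/12), radius 1/72
input v2: composing its 1 substitution step yields center (1/2, 1/2), radius 1/7
input v4: composing its 1 substitution step yields center (-1/2, 0), radius 1/6


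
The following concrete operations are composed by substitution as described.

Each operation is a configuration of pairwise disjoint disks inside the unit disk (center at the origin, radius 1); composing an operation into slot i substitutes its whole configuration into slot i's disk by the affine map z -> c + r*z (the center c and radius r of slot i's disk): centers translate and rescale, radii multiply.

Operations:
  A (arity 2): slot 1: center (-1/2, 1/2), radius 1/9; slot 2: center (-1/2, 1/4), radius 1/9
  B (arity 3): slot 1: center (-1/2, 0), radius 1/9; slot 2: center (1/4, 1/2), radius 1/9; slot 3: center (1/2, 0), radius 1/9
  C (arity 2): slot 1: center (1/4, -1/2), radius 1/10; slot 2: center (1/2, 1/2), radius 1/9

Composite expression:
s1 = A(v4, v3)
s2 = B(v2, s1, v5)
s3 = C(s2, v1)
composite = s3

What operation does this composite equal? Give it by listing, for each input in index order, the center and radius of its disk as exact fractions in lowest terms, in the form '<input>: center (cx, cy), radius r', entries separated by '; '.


Each v-disk chains the slot maps above it in C; radii multiply.
for v2, the 2-step affine chain lands on center (1/5, -1/2), radius 1/90
for v4, the 3-step affine chain lands on center (97/360, -4/9), radius 1/810
for v3, the 3-step affine chain lands on center (97/360, -161/360), radius 1/810
for v5, the 2-step affine chain lands on center (3/10, -1/2), radius 1/90
for v1, the 1-step affine chain lands on center (1/2, 1/2), radius 1/9

v1: center (1/2, 1/2), radius 1/9; v2: center (1/5, -1/2), radius 1/90; v3: center (97/360, -161/360), radius 1/810; v4: center (97/360, -4/9), radius 1/810; v5: center (3/10, -1/2), radius 1/90


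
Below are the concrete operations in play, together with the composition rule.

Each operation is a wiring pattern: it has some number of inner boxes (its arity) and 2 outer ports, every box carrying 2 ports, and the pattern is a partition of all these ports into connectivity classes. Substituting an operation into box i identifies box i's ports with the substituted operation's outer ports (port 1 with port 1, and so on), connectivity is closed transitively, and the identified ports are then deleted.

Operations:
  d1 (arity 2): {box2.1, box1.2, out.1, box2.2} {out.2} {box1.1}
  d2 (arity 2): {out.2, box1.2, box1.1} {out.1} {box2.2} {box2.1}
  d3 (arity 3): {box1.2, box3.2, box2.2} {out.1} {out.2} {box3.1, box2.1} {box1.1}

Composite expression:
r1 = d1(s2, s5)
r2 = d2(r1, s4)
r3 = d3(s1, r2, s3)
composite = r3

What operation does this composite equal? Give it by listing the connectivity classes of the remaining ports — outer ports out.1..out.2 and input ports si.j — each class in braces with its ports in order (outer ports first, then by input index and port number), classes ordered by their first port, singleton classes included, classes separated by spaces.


{out.1} {out.2} {s1.1} {s1.2, s2.2, s3.2, s5.1, s5.2} {s2.1} {s3.1} {s4.1} {s4.2}

Substituting into d3 glues patterns; closure does the rest.
composing d1 on (s2, s5), with out.j its own outer ports: {out.1, s2.2, s5.1, s5.2} {out.2} {s2.1}
composing d2 on (s2, s5, s4), with out.j its own outer ports: {out.1} {out.2, s2.2, s5.1, s5.2} {s2.1} {s4.1} {s4.2}
composing d3 on (s1, s2, s5, s4, s3), with out.j its own outer ports: {out.1} {out.2} {s1.1} {s1.2, s2.2, s3.2, s5.1, s5.2} {s2.1} {s3.1} {s4.1} {s4.2}


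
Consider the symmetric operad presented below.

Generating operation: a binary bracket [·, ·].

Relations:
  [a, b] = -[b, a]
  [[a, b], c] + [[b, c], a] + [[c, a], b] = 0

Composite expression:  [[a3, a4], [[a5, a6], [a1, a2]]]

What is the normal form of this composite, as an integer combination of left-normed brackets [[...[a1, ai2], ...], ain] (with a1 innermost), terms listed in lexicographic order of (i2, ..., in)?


[[[[[a1, a2], a5], a6], a3], a4] - [[[[[a1, a2], a5], a6], a4], a3] - [[[[[a1, a2], a6], a5], a3], a4] + [[[[[a1, a2], a6], a5], a4], a3]

Antisymmetry and Jacobi reduce to a1-anchored left-normed brackets.
Composite bracket: [[a3, a4], [[a5, a6], [a1, a2]]]
The bracket unfolds into 32 signed words via [a, b] = ab - ba (2^5 = 32).
Words beginning with a1 determine it all:
  the word a1a2a5a6a3a4 carries sign +1 and contributes +[[[[[a1, a2], a5], a6], a3], a4]
  the word a1a2a5a6a4a3 carries sign -1 and contributes -[[[[[a1, a2], a5], a6], a4], a3]
  the word a1a2a6a5a3a4 carries sign -1 and contributes -[[[[[a1, a2], a6], a5], a3], a4]
  the word a1a2a6a5a4a3 carries sign +1 and contributes +[[[[[a1, a2], a6], a5], a4], a3]


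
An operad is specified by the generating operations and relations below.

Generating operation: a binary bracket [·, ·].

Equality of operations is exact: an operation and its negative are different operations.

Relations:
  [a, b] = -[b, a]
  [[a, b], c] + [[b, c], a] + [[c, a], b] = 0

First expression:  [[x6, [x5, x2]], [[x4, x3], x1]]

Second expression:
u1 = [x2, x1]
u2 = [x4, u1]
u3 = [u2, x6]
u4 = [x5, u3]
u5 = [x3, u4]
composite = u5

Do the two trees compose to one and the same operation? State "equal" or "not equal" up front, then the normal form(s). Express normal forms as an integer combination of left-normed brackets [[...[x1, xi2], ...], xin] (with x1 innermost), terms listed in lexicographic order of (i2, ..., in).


Normal form of the first expression: -[[[[[x1, x3], x4], x2], x5], x6] + [[[[[x1, x3], x4], x5], x2], x6] + [[[[[x1, x3], x4], x6], x2], x5] - [[[[[x1, x3], x4], x6], x5], x2] + [[[[[x1, x4], x3], x2], x5], x6] - [[[[[x1, x4], x3], x5], x2], x6] - [[[[[x1, x4], x3], x6], x2], x5] + [[[[[x1, x4], x3], x6], x5], x2]
Normal form of the second expression: [[[[[x1, x2], x4], x6], x5], x3]
Different reductions; not equal.

not equal — first -[[[[[x1, x3], x4], x2], x5], x6] + [[[[[x1, x3], x4], x5], x2], x6] + [[[[[x1, x3], x4], x6], x2], x5] - [[[[[x1, x3], x4], x6], x5], x2] + [[[[[x1, x4], x3], x2], x5], x6] - [[[[[x1, x4], x3], x5], x2], x6] - [[[[[x1, x4], x3], x6], x2], x5] + [[[[[x1, x4], x3], x6], x5], x2], second [[[[[x1, x2], x4], x6], x5], x3]


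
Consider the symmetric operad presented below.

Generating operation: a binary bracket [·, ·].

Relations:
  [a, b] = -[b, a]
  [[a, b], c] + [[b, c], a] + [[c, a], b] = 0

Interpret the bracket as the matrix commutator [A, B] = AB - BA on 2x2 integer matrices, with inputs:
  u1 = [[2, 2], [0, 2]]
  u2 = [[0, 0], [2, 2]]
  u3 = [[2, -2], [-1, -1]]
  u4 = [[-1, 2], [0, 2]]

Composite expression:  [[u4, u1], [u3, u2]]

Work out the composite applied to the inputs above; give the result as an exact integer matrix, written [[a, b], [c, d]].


[u4, u1] = [[0, -6], [0, 0]]
[u3, u2] = [[-4, -4], [-4, 4]]
[[u4, u1], [u3, u2]] = [[24, -48], [0, -24]]

[[24, -48], [0, -24]]


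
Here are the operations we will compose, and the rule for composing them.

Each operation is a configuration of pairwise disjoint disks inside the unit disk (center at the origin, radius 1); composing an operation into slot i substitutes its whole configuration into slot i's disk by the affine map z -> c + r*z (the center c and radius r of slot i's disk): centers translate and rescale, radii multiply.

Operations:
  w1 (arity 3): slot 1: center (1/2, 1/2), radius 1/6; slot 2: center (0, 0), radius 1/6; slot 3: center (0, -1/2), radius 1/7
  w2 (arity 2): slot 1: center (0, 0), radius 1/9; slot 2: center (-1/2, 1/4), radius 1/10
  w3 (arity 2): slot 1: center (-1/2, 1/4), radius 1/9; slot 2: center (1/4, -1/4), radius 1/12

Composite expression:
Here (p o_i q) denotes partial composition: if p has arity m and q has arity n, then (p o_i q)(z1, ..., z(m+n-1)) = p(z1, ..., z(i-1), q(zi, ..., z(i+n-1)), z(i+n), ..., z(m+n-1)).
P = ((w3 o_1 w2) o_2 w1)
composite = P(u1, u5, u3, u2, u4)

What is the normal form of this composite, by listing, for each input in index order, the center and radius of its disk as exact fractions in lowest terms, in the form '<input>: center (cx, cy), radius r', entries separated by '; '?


Nesting under w3 composes maps z -> c + r*z down each u-path.
u1: after 2 affine steps, its disk has center (-1/2, 1/4), radius 1/81
u5: after 3 affine steps, its disk has center (-11/20, 17/60), radius 1/540
u3: after 3 affine steps, its disk has center (-5/9, 5/18), radius 1/540
u2: after 3 affine steps, its disk has center (-5/9, 49/180), radius 1/630
u4: after 1 affine step, its disk has center (1/4, -1/4), radius 1/12

u1: center (-1/2, 1/4), radius 1/81; u2: center (-5/9, 49/180), radius 1/630; u3: center (-5/9, 5/18), radius 1/540; u4: center (1/4, -1/4), radius 1/12; u5: center (-11/20, 17/60), radius 1/540


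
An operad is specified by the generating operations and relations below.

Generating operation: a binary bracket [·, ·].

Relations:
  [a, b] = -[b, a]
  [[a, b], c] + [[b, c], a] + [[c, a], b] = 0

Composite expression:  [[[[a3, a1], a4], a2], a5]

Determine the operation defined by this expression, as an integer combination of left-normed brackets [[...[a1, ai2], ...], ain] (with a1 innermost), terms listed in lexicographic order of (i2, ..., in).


-[[[[a1, a3], a4], a2], a5]

In the tensor algebra, words opening a1 carry the a1-anchored form.
Composite bracket: [[[[a3, a1], a4], a2], a5]
The bracket unfolds into 16 signed words via [a, b] = ab - ba (2^4 = 16).
Only words starting with a1 matter:
  from a1a3a4a2a5, sign -1: term -[[[[a1, a3], a4], a2], a5]


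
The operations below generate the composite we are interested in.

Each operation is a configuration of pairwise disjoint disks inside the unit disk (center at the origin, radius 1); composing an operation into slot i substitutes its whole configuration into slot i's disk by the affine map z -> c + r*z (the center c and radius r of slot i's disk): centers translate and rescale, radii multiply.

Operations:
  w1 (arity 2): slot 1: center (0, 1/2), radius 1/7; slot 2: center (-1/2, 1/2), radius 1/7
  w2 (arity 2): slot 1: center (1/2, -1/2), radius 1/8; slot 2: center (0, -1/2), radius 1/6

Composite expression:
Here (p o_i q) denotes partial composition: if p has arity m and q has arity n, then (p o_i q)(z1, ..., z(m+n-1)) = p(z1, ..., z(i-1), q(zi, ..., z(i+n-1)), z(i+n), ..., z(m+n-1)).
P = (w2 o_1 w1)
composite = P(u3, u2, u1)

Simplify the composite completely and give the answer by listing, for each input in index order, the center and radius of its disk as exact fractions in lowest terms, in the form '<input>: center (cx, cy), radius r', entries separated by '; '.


Nesting under w2 composes maps z -> c + r*z down each u-path.
input u3: applying the 2 nested substitutions gives center (1/2, -7/16), radius 1/56
input u2: applying the 2 nested substitutions gives center (7/16, -7/16), radius 1/56
input u1: applying the 1 nested substitution gives center (0, -1/2), radius 1/6

u1: center (0, -1/2), radius 1/6; u2: center (7/16, -7/16), radius 1/56; u3: center (1/2, -7/16), radius 1/56


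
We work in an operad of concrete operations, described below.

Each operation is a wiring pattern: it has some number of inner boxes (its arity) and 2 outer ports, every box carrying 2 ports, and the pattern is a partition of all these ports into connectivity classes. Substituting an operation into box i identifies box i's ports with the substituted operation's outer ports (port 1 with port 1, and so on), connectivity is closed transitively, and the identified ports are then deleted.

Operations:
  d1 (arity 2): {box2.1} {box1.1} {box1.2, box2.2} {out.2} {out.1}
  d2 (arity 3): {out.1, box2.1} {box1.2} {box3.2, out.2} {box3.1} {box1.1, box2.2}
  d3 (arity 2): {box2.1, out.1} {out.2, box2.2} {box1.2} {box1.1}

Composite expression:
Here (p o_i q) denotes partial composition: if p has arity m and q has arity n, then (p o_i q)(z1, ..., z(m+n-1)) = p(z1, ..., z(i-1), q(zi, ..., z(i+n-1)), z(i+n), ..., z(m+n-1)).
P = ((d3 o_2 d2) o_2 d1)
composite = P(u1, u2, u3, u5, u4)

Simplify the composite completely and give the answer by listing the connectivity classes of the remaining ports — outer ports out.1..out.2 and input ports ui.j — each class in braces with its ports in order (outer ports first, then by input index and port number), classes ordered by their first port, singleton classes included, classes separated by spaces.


{out.1, u5.1} {out.2, u4.2} {u1.1} {u1.2} {u2.1} {u2.2, u3.2} {u3.1} {u4.1} {u5.2}

Treat the ports identified at d3 as solder joints: merge, then drop.
the subtree at d1 composes to {out.1} {out.2} {u2.1} {u2.2, u3.2} {u3.1} on (u2, u3); out.j = own outer ports
the subtree at d2 composes to {out.1, u5.1} {out.2, u4.2} {u2.1} {u2.2, u3.2} {u3.1} {u4.1} {u5.2} on (u2, u3, u5, u4); out.j = own outer ports
the subtree at d3 composes to {out.1, u5.1} {out.2, u4.2} {u1.1} {u1.2} {u2.1} {u2.2, u3.2} {u3.1} {u4.1} {u5.2} on (u1, u2, u3, u5, u4); out.j = own outer ports


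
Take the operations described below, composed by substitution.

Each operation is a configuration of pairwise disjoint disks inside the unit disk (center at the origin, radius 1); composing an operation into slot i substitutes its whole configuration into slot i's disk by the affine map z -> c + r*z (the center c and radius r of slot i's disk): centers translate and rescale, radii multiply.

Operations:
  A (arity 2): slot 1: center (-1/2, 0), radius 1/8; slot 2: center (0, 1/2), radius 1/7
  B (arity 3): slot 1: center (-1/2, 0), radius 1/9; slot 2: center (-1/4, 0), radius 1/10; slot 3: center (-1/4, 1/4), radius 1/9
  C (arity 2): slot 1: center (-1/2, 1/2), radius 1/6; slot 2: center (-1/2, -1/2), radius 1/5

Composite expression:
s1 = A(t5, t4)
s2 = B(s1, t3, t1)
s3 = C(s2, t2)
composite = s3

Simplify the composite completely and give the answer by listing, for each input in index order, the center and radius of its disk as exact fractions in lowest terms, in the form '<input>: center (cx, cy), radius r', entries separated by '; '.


t1: center (-13/24, 13/24), radius 1/54; t2: center (-1/2, -1/2), radius 1/5; t3: center (-13/24, 1/2), radius 1/60; t4: center (-7/12, 55/108), radius 1/378; t5: center (-16/27, 1/2), radius 1/432

Below C, radii multiply path by path; the t-disk centers shift.
for t5, the 3-step affine chain lands on center (-16/27, 1/2), radius 1/432
for t4, the 3-step affine chain lands on center (-7/12, 55/108), radius 1/378
for t3, the 2-step affine chain lands on center (-13/24, 1/2), radius 1/60
for t1, the 2-step affine chain lands on center (-13/24, 13/24), radius 1/54
for t2, the 1-step affine chain lands on center (-1/2, -1/2), radius 1/5


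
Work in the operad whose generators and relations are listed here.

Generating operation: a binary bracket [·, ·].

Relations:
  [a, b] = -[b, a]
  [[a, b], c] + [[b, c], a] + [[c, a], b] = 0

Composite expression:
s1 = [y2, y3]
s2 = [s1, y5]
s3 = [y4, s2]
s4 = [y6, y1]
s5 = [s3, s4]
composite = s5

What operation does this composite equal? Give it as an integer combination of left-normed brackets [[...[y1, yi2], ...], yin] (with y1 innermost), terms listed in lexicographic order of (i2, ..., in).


Skip Jacobi rewriting: expand, keep y1-initial words, read off terms.
Composite bracket: [[y4, [[y2, y3], y5]], [y6, y1]]
Applying ab - ba throughout gives 32 signed words (2^5 = 32).
Keep just the words that open with y1:
  from y1y6y2y3y5y4, sign -1: term -[[[[[y1, y6], y2], y3], y5], y4]
  from y1y6y3y2y5y4, sign +1: term +[[[[[y1, y6], y3], y2], y5], y4]
  from y1y6y4y2y3y5, sign +1: term +[[[[[y1, y6], y4], y2], y3], y5]
  from y1y6y4y3y2y5, sign -1: term -[[[[[y1, y6], y4], y3], y2], y5]
  from y1y6y4y5y2y3, sign -1: term -[[[[[y1, y6], y4], y5], y2], y3]
  from y1y6y4y5y3y2, sign +1: term +[[[[[y1, y6], y4], y5], y3], y2]
  from y1y6y5y2y3y4, sign +1: term +[[[[[y1, y6], y5], y2], y3], y4]
  from y1y6y5y3y2y4, sign -1: term -[[[[[y1, y6], y5], y3], y2], y4]

-[[[[[y1, y6], y2], y3], y5], y4] + [[[[[y1, y6], y3], y2], y5], y4] + [[[[[y1, y6], y4], y2], y3], y5] - [[[[[y1, y6], y4], y3], y2], y5] - [[[[[y1, y6], y4], y5], y2], y3] + [[[[[y1, y6], y4], y5], y3], y2] + [[[[[y1, y6], y5], y2], y3], y4] - [[[[[y1, y6], y5], y3], y2], y4]


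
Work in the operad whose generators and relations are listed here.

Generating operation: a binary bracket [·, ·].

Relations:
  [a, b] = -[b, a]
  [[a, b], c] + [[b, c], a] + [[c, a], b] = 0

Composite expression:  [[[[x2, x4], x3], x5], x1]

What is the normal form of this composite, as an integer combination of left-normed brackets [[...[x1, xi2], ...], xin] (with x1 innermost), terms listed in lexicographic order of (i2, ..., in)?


-[[[[x1, x2], x4], x3], x5] + [[[[x1, x3], x2], x4], x5] - [[[[x1, x3], x4], x2], x5] + [[[[x1, x4], x2], x3], x5] + [[[[x1, x5], x2], x4], x3] - [[[[x1, x5], x3], x2], x4] + [[[[x1, x5], x3], x4], x2] - [[[[x1, x5], x4], x2], x3]


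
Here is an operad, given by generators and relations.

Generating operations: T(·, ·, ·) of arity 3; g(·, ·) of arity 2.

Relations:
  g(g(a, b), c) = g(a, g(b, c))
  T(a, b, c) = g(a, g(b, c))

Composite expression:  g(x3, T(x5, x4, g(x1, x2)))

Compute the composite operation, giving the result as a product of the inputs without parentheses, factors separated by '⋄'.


x3 ⋄ x5 ⋄ x4 ⋄ x1 ⋄ x2


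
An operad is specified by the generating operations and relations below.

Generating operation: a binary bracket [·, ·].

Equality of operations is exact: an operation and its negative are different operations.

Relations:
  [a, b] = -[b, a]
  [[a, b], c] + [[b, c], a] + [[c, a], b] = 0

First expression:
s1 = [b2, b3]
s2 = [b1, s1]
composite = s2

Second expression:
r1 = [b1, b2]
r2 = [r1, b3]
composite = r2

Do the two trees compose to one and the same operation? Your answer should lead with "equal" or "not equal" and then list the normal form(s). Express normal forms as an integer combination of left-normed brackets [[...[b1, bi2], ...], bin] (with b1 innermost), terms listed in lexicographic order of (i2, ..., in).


The first expression reduces to [[b1, b2], b3] - [[b1, b3], b2]
The second expression reduces to [[b1, b2], b3]
The forms do not match — not equal.

not equal; first: [[b1, b2], b3] - [[b1, b3], b2]; second: [[b1, b2], b3]


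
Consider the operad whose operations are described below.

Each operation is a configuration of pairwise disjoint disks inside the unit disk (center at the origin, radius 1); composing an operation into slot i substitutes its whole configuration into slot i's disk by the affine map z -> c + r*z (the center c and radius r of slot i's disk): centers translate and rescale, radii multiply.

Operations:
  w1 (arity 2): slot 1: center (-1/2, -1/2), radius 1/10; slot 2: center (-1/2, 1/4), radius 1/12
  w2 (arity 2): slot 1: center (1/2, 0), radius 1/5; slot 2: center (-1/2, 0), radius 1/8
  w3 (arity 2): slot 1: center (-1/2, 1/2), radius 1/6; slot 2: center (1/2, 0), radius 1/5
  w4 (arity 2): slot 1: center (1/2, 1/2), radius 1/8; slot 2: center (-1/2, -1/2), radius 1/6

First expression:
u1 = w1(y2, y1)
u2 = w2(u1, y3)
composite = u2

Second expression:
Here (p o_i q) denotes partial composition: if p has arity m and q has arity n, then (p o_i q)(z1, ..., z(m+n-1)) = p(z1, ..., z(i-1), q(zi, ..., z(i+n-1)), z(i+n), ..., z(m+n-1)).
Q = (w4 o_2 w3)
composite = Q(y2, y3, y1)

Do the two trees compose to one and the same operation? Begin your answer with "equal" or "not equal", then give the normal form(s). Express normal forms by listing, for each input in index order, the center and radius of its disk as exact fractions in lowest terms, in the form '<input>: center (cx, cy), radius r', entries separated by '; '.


Normal form of the first expression: y1: center (2/5, 1/20), radius 1/60; y2: center (2/5, -1/10), radius 1/50; y3: center (-1/2, 0), radius 1/8
Normal form of the second expression: y1: center (-5/12, -1/2), radius 1/30; y2: center (1/2, 1/2), radius 1/8; y3: center (-7/12, -5/12), radius 1/36
Different reductions; not equal.

not equal; first: y1: center (2/5, 1/20), radius 1/60; y2: center (2/5, -1/10), radius 1/50; y3: center (-1/2, 0), radius 1/8; second: y1: center (-5/12, -1/2), radius 1/30; y2: center (1/2, 1/2), radius 1/8; y3: center (-7/12, -5/12), radius 1/36


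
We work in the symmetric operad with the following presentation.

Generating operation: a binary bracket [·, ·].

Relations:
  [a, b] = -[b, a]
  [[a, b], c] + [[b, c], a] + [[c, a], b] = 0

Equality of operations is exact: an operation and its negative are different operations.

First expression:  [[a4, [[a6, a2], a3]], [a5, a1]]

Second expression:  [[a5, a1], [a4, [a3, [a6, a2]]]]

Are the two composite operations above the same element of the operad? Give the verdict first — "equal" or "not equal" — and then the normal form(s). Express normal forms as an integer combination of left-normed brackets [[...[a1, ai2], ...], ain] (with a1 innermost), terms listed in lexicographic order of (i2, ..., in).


Reducing the first expression gives [[[[[a1, a5], a2], a6], a3], a4] - [[[[[a1, a5], a3], a2], a6], a4] + [[[[[a1, a5], a3], a6], a2], a4] - [[[[[a1, a5], a4], a2], a6], a3] + [[[[[a1, a5], a4], a3], a2], a6] - [[[[[a1, a5], a4], a3], a6], a2] + [[[[[a1, a5], a4], a6], a2], a3] - [[[[[a1, a5], a6], a2], a3], a4]
Reducing the second expression gives [[[[[a1, a5], a2], a6], a3], a4] - [[[[[a1, a5], a3], a2], a6], a4] + [[[[[a1, a5], a3], a6], a2], a4] - [[[[[a1, a5], a4], a2], a6], a3] + [[[[[a1, a5], a4], a3], a2], a6] - [[[[[a1, a5], a4], a3], a6], a2] + [[[[[a1, a5], a4], a6], a2], a3] - [[[[[a1, a5], a6], a2], a3], a4]
One common form — equal.

equal: each reduces to [[[[[a1, a5], a2], a6], a3], a4] - [[[[[a1, a5], a3], a2], a6], a4] + [[[[[a1, a5], a3], a6], a2], a4] - [[[[[a1, a5], a4], a2], a6], a3] + [[[[[a1, a5], a4], a3], a2], a6] - [[[[[a1, a5], a4], a3], a6], a2] + [[[[[a1, a5], a4], a6], a2], a3] - [[[[[a1, a5], a6], a2], a3], a4]


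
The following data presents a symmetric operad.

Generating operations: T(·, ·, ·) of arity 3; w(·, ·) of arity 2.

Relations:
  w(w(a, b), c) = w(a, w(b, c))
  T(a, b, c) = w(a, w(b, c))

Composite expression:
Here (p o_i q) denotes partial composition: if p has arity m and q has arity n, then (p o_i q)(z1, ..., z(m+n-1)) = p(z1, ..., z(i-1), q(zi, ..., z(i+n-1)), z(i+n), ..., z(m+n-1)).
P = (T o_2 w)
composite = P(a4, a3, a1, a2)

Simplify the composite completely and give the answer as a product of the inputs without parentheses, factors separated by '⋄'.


Under associativity of T, the answer is the a's in reading order.
w(a3, a1) collapses to a3 ⋄ a1
T(a4, w(a3, a1), a2) collapses to a4 ⋄ a3 ⋄ a1 ⋄ a2

a4 ⋄ a3 ⋄ a1 ⋄ a2


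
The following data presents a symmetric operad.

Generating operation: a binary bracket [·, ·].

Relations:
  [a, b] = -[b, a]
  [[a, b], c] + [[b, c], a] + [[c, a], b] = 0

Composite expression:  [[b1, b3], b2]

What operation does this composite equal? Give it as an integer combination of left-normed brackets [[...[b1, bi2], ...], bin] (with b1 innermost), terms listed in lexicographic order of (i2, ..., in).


[[b1, b3], b2]


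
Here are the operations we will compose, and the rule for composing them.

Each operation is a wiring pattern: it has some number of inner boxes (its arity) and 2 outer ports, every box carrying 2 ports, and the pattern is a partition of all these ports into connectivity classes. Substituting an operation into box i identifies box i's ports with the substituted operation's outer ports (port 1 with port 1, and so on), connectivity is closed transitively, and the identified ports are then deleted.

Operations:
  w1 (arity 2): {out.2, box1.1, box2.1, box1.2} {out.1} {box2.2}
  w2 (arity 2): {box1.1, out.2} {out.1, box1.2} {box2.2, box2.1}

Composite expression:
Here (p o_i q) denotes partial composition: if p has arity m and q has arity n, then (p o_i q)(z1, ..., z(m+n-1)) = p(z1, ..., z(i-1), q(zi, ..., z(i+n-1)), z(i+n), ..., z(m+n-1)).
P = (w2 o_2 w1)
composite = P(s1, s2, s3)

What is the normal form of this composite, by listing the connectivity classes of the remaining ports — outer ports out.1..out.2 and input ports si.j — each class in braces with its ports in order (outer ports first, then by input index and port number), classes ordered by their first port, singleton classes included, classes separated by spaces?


{out.1, s1.2} {out.2, s1.1} {s2.1, s2.2, s3.1} {s3.2}

Reachability decides: close wires over w2-identified ports.
after w1, the pattern on (s2, s3) reads {out.1} {out.2, s2.1, s2.2, s3.1} {s3.2} (out.j = its outer ports)
after w2, the pattern on (s1, s2, s3) reads {out.1, s1.2} {out.2, s1.1} {s2.1, s2.2, s3.1} {s3.2} (out.j = its outer ports)


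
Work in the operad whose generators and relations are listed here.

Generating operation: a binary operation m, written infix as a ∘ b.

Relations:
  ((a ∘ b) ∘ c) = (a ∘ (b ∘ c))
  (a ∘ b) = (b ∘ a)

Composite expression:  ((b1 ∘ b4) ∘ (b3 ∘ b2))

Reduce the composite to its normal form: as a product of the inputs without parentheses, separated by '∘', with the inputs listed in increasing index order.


Any arrangement under m is one operation, so sort the b-inputs.
(b1 ∘ b4) unparenthesizes to b1 ∘ b4
(b3 ∘ b2) unparenthesizes to b3 ∘ b2
((b1 ∘ b4) ∘ (b3 ∘ b2)) unparenthesizes to b1 ∘ b4 ∘ b3 ∘ b2
putting the inputs in ascending order: b1 ∘ b2 ∘ b3 ∘ b4

b1 ∘ b2 ∘ b3 ∘ b4


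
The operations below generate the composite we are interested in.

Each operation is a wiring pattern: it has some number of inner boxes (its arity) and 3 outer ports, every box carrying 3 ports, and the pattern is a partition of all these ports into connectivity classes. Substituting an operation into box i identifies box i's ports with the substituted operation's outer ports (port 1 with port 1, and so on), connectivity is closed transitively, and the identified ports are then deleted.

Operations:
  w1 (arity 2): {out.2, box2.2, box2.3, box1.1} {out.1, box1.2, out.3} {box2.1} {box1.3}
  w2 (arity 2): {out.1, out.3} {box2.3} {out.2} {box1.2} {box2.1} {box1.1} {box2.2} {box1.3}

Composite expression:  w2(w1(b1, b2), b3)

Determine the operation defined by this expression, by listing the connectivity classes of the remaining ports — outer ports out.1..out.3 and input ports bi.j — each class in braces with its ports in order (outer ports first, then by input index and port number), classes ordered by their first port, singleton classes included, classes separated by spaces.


{out.1, out.3} {out.2} {b1.1, b2.2, b2.3} {b1.2} {b1.3} {b2.1} {b3.1} {b3.2} {b3.3}

After gluing at w2, chains via deleted ports link the b-ports.
w1 over (b1, b2) gives {out.1, out.3, b1.2} {out.2, b1.1, b2.2, b2.3} {b1.3} {b2.1}, out.j being that stage's outer ports
w2 over (b1, b2, b3) gives {out.1, out.3} {out.2} {b1.1, b2.2, b2.3} {b1.2} {b1.3} {b2.1} {b3.1} {b3.2} {b3.3}, out.j being that stage's outer ports


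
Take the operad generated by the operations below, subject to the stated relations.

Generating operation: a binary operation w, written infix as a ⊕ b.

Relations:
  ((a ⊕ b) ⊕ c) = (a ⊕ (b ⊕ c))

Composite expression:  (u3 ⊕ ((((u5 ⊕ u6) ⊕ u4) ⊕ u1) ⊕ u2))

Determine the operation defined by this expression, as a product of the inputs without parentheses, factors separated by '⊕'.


u3 ⊕ u5 ⊕ u6 ⊕ u4 ⊕ u1 ⊕ u2


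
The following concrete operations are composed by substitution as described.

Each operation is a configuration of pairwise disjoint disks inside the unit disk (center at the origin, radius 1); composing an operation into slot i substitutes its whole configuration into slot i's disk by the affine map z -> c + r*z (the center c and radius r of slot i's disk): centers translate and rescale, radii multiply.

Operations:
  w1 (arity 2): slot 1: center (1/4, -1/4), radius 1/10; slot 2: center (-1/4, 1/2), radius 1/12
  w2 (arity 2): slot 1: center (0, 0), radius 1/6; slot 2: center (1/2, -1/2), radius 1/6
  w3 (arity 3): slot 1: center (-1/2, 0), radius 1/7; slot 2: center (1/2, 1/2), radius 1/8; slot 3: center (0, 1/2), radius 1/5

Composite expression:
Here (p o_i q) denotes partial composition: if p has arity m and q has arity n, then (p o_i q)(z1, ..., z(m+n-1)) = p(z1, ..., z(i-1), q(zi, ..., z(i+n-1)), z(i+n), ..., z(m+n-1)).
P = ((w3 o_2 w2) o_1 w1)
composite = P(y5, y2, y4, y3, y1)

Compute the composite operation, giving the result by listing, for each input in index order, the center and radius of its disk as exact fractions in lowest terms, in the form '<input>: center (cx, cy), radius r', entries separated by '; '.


y1: center (0, 1/2), radius 1/5; y2: center (-15/28, 1/14), radius 1/84; y3: center (9/16, 7/16), radius 1/48; y4: center (1/2, 1/2), radius 1/48; y5: center (-13/28, -1/28), radius 1/70

Nesting under w3 composes maps z -> c + r*z down each y-path.
y5 passes through 2 substitutions, ending at center (-13/28, -1/28), radius 1/70
y2 passes through 2 substitutions, ending at center (-15/28, 1/14), radius 1/84
y4 passes through 2 substitutions, ending at center (1/2, 1/2), radius 1/48
y3 passes through 2 substitutions, ending at center (9/16, 7/16), radius 1/48
y1 passes through 1 substitution, ending at center (0, 1/2), radius 1/5


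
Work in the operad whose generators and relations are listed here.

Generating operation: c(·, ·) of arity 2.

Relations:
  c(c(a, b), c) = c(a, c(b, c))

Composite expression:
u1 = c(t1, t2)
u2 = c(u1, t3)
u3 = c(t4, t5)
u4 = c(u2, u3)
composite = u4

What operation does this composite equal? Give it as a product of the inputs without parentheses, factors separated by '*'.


t1 * t2 * t3 * t4 * t5

All parenthesizations of c agree; list the t-inputs left to right.
c(t1, t2) linearizes to t1 * t2
c(c(t1, t2), t3) linearizes to t1 * t2 * t3
c(t4, t5) linearizes to t4 * t5
c(c(c(t1, t2), t3), c(t4, t5)) linearizes to t1 * t2 * t3 * t4 * t5


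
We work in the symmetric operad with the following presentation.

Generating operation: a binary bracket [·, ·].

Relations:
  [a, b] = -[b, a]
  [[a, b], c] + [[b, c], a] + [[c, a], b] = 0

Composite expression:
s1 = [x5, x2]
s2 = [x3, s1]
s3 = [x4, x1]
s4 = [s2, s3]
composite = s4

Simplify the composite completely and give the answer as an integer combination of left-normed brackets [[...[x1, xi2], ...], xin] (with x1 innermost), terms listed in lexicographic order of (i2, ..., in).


[[[[x1, x4], x2], x5], x3] - [[[[x1, x4], x3], x2], x5] + [[[[x1, x4], x3], x5], x2] - [[[[x1, x4], x5], x2], x3]

A multilinear Lie element is pinned by x1-initial words (x1 innermost).
Composite bracket: [[x3, [x5, x2]], [x4, x1]]
Full expansion: 16 signed words from ab - ba (2^4 = 16).
Coefficients come from the x1-initial words:
  sign of x1x4x2x5x3 is +1, so it contributes +[[[[x1, x4], x2], x5], x3]
  sign of x1x4x3x2x5 is -1, so it contributes -[[[[x1, x4], x3], x2], x5]
  sign of x1x4x3x5x2 is +1, so it contributes +[[[[x1, x4], x3], x5], x2]
  sign of x1x4x5x2x3 is -1, so it contributes -[[[[x1, x4], x5], x2], x3]


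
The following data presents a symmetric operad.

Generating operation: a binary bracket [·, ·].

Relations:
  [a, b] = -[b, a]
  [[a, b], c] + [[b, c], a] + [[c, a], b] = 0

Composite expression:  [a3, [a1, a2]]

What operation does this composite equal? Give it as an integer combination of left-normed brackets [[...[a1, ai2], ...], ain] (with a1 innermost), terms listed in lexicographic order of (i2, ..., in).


-[[a1, a2], a3]

Expand each bracket as ab - ba; the a1-initial words give the coefficients.
Composite bracket: [a3, [a1, a2]]
Each bracket splits as ab - ba, giving 4 signed words (2^2 = 4).
The a1-initial words carry the normal form:
  sign of a1a2a3 is -1, so it contributes -[[a1, a2], a3]


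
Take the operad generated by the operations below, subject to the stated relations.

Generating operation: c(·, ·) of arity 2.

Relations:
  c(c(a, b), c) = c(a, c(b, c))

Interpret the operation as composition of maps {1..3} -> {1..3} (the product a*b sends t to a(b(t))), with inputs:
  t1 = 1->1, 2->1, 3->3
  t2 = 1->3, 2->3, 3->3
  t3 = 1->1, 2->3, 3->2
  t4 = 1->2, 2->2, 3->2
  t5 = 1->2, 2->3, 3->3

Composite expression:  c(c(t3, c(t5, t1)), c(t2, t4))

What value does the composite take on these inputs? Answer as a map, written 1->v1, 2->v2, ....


c(t5, t1) = 1->2, 2->2, 3->3
c(t3, c(t5, t1)) = 1->3, 2->3, 3->2
c(t2, t4) = 1->3, 2->3, 3->3
c(c(t3, c(t5, t1)), c(t2, t4)) = 1->2, 2->2, 3->2

1->2, 2->2, 3->2


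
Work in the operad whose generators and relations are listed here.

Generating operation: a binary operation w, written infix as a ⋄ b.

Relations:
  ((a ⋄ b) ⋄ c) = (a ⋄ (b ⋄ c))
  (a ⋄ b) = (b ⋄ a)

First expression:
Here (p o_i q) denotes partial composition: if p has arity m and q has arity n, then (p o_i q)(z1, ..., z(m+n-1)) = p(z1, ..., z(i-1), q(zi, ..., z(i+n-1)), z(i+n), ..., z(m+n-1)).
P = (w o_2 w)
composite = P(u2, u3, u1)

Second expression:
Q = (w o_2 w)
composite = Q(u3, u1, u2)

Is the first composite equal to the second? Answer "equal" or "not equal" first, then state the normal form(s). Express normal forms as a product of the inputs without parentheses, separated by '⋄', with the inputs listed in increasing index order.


equal; the common form is u1 ⋄ u2 ⋄ u3

Reducing the first expression gives u1 ⋄ u2 ⋄ u3
Reducing the second expression gives u1 ⋄ u2 ⋄ u3
Same normal form: equal.


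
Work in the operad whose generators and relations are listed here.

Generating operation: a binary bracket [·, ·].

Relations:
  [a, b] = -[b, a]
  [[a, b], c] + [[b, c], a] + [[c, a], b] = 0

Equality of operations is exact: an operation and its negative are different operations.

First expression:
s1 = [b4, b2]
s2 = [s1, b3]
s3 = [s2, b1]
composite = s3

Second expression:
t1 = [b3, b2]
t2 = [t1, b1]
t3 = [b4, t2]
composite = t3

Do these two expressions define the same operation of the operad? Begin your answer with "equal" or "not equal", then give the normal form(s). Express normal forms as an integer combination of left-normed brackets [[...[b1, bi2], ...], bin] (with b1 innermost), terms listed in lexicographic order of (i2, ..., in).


In normal form, the first expression is [[[b1, b2], b4], b3] - [[[b1, b3], b2], b4] + [[[b1, b3], b4], b2] - [[[b1, b4], b2], b3]
In normal form, the second expression is -[[[b1, b2], b3], b4] + [[[b1, b3], b2], b4]
No match — not equal.

not equal: they reduce to [[[b1, b2], b4], b3] - [[[b1, b3], b2], b4] + [[[b1, b3], b4], b2] - [[[b1, b4], b2], b3] and -[[[b1, b2], b3], b4] + [[[b1, b3], b2], b4]


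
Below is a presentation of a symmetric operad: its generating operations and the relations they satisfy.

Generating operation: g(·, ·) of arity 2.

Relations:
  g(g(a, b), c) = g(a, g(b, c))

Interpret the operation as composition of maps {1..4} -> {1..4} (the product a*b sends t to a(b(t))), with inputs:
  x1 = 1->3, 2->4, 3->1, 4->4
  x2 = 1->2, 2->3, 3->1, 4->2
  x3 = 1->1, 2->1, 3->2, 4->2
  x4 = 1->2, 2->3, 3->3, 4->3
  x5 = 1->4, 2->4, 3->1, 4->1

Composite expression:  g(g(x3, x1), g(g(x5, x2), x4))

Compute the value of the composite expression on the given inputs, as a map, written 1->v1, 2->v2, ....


1->2, 2->2, 3->2, 4->2

g(x3, x1) = 1->2, 2->2, 3->1, 4->2
g(x5, x2) = 1->4, 2->1, 3->4, 4->4
g(g(x5, x2), x4) = 1->1, 2->4, 3->4, 4->4
g(g(x3, x1), g(g(x5, x2), x4)) = 1->2, 2->2, 3->2, 4->2


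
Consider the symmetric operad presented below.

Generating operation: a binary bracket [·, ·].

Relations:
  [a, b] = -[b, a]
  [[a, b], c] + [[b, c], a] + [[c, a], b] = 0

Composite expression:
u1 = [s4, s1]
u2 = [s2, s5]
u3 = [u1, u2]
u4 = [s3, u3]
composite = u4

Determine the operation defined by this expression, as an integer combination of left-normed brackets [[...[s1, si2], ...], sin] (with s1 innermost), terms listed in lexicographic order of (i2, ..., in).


[[[[s1, s4], s2], s5], s3] - [[[[s1, s4], s5], s2], s3]

Left-normed coefficients sit on the s1-initial expansion words.
Composite bracket: [s3, [[s4, s1], [s2, s5]]]
Each bracket splits as ab - ba, giving 16 signed words (2^4 = 16).
The s1-initial words carry the normal form:
  word s1s4s2s5s3 has sign +1, contributing +[[[[s1, s4], s2], s5], s3]
  word s1s4s5s2s3 has sign -1, contributing -[[[[s1, s4], s5], s2], s3]


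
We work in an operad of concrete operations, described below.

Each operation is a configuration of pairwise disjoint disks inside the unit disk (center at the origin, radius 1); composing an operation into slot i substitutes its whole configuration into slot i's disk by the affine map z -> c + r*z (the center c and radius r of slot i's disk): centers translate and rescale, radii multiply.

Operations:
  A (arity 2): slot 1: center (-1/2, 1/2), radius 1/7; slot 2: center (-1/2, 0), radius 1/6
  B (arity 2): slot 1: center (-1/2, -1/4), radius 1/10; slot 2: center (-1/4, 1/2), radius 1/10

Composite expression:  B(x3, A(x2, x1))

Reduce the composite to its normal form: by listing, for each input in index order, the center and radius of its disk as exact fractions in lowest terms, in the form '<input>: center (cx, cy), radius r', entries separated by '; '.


x1: center (-3/10, 1/2), radius 1/60; x2: center (-3/10, 11/20), radius 1/70; x3: center (-1/2, -1/4), radius 1/10

Each x-disk chains the slot maps above it in B; radii multiply.
input x3: applying the 1 nested substitution gives center (-1/2, -1/4), radius 1/10
input x2: applying the 2 nested substitutions gives center (-3/10, 11/20), radius 1/70
input x1: applying the 2 nested substitutions gives center (-3/10, 1/2), radius 1/60
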